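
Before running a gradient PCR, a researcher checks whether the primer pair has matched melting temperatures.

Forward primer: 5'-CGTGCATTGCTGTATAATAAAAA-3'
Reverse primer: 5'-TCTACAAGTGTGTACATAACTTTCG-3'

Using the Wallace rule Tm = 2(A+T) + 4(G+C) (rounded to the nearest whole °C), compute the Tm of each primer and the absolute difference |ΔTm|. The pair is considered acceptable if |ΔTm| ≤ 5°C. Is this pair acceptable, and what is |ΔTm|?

Forward: A=9 T=7 G=4 C=3 → Tm = 2·16 + 4·7 = 60°C.
Reverse: A=7 T=9 G=4 C=5 → Tm = 2·16 + 4·9 = 68°C.
|ΔTm| = |60 − 68| = 8°C, > 5°C.

|ΔTm| = 8°C; the pair is not acceptable.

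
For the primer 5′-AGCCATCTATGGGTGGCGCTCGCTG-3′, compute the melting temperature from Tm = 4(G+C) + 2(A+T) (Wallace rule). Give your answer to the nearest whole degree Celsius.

Base counts: A=3, T=6, G=9, C=7 (length 25).
Tm = 2·(3+6) + 4·(9+7) = 2·9 + 4·16 = 18 + 64 = 82°C.

82°C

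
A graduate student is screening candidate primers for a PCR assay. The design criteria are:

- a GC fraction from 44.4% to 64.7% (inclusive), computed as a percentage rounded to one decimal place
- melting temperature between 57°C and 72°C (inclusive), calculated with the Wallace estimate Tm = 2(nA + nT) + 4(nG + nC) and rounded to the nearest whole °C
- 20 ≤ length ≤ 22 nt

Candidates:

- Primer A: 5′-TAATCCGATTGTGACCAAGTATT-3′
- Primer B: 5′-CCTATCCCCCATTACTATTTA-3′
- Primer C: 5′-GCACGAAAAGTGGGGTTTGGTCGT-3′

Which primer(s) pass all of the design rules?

Primer A (23 nt, A=7 T=8 G=4 C=4): GC 8/23 = 34.8%, outside 44.4–64.7% ✗; Tm = 2·15 + 4·8 = 62°C ✓; length 23, outside 20–22 ✗ — fails.
Primer B (21 nt, A=5 T=8 G=0 C=8): GC 8/21 = 38.1%, outside 44.4–64.7% ✗; Tm = 2·13 + 4·8 = 58°C ✓; length 21 ✓ — fails.
Primer C (24 nt, A=5 T=6 G=10 C=3): GC 13/24 = 54.2% ✓; Tm = 2·11 + 4·13 = 74°C, outside 57–72°C ✗; length 24, outside 20–22 ✗ — fails.

None of the candidates satisfy all criteria.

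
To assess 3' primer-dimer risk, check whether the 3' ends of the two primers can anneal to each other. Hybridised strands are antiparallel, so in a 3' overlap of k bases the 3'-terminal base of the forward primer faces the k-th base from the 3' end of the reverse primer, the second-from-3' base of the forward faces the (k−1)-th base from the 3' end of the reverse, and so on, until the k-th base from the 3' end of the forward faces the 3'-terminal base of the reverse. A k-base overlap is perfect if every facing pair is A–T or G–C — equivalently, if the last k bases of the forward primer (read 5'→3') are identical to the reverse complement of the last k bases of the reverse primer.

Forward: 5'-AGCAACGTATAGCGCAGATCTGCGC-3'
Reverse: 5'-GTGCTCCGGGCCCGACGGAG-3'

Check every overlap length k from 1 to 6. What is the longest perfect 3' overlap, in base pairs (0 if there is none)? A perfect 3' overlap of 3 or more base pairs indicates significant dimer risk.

Last 6 bases (5'→3') — forward …CTGCGC, reverse …ACGGAG.
Reverse complement of the reverse primer's last 6 bases: CTCCGT; its first k bases are the reverse complement of the reverse primer's last k bases, so a perfect k-base overlap needs the forward primer's last k bases to equal them.
Comparing (forward last k vs required): k=1: C vs C ✓; k=2: GC vs CT ✗; k=3: CGC vs CTC ✗; k=4: GCGC vs CTCC ✗; k=5: TGCGC vs CTCCG ✗; k=6: CTGCGC vs CTCCGT ✗.
Only k = 1 is perfect, so the longest perfect 3' overlap is 1.

Longest perfect overlap: 1 complementary base pair; below the dimer-risk threshold (threshold 3).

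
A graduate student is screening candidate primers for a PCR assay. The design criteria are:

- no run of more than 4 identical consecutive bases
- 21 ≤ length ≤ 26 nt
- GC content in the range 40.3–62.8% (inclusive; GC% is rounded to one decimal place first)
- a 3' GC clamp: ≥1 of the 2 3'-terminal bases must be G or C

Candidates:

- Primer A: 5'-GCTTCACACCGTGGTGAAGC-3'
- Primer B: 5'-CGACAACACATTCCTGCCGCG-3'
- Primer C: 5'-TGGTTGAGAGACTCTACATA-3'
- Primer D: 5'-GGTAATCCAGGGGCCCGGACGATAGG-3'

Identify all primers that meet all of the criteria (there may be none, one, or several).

Primer B only.

Primer A (20 nt, A=4 T=4 G=6 C=6): longest run = 2 ✓; length 20, outside 21–26 ✗; GC 12/20 = 60.0% ✓; 3' end GC has 2 G/C ✓ — fails.
Primer B (21 nt, A=5 T=3 G=4 C=9): longest run = 2 ✓; length 21 ✓; GC 13/21 = 61.9% ✓; 3' end CG has 2 G/C ✓ — passes.
Primer C (20 nt, A=6 T=6 G=5 C=3): longest run = 2 ✓; length 20, outside 21–26 ✗; GC 8/20 = 40.0%, outside 40.3–62.8% ✗; 3' end TA has 0 G/C, need ≥1 ✗ — fails.
Primer D (26 nt, A=6 T=3 G=11 C=6): longest run = 4 ✓; length 26 ✓; GC 17/26 = 65.4%, outside 40.3–62.8% ✗; 3' end GG has 2 G/C ✓ — fails.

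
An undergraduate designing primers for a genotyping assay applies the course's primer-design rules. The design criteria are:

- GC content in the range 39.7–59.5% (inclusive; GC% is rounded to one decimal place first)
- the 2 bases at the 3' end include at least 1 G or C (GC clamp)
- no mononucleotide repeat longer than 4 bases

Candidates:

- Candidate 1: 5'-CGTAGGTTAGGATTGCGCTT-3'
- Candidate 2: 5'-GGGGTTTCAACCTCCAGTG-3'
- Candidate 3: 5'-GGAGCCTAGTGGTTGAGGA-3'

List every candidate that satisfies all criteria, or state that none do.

Candidate 2 and Candidate 3.

Candidate 1 (20 nt, A=3 T=7 G=7 C=3): GC 10/20 = 50.0% ✓; 3' end TT has 0 G/C, need ≥1 ✗; longest run = 2 ✓ — fails.
Candidate 2 (19 nt, A=3 T=5 G=6 C=5): GC 11/19 = 57.9% ✓; 3' end TG has 1 G/C ✓; longest run = 4 ✓ — passes.
Candidate 3 (19 nt, A=4 T=4 G=9 C=2): GC 11/19 = 57.9% ✓; 3' end GA has 1 G/C ✓; longest run = 2 ✓ — passes.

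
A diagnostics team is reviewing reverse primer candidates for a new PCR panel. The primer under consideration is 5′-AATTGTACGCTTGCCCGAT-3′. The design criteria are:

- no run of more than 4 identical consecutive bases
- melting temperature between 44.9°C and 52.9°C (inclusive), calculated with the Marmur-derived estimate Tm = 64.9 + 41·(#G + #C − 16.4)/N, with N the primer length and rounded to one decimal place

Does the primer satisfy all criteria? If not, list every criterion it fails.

Base counts: A=4, T=6, G=4, C=5 (length 19).
homopolymer run: longest run = 3 ✓
Tm: Tm = 64.9 + 41·(9 − 16.4)/19 = 48.9°C ✓

Meets all criteria.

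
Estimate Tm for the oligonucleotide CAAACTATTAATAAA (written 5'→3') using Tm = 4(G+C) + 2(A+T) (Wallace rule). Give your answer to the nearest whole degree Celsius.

Base counts: A=9, T=4, G=0, C=2 (length 15).
Tm = 2·(9+4) + 4·(0+2) = 2·13 + 4·2 = 26 + 8 = 34°C.

34°C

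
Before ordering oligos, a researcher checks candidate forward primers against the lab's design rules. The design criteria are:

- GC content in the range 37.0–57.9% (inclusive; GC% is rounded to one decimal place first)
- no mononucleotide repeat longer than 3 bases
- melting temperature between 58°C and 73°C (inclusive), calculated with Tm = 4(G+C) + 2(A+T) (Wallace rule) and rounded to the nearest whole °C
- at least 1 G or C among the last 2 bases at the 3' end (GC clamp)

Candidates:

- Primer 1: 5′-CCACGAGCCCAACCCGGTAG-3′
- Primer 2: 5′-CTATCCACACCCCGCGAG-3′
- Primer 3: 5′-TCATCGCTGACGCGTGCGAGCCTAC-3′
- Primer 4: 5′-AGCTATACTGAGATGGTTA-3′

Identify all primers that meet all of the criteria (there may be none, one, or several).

Primer 1 (20 nt, A=5 T=1 G=5 C=9): GC 14/20 = 70.0%, outside 37.0–57.9% ✗; longest run = 3 ✓; Tm = 2·6 + 4·14 = 68°C ✓; 3' end AG has 1 G/C ✓ — fails.
Primer 2 (18 nt, A=4 T=2 G=3 C=9): GC 12/18 = 66.7%, outside 37.0–57.9% ✗; longest run = 4, exceeds 3 ✗; Tm = 2·6 + 4·12 = 60°C ✓; 3' end AG has 1 G/C ✓ — fails.
Primer 3 (25 nt, A=4 T=5 G=7 C=9): GC 16/25 = 64.0%, outside 37.0–57.9% ✗; longest run = 2 ✓; Tm = 2·9 + 4·16 = 82°C, outside 58–73°C ✗; 3' end AC has 1 G/C ✓ — fails.
Primer 4 (19 nt, A=6 T=6 G=5 C=2): GC 7/19 = 36.8%, outside 37.0–57.9% ✗; longest run = 2 ✓; Tm = 2·12 + 4·7 = 52°C, outside 58–73°C ✗; 3' end TA has 0 G/C, need ≥1 ✗ — fails.

None of the candidates satisfy all criteria.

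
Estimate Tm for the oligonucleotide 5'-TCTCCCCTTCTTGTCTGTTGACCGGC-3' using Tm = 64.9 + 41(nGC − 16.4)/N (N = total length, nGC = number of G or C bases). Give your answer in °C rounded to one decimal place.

Base counts: A=1, T=10, G=5, C=10; G+C = 15, N = 26.
Tm = 64.9 + 41·(15 − 16.4)/26 = 64.9 + -57.40/26 = 62.7°C.

62.7°C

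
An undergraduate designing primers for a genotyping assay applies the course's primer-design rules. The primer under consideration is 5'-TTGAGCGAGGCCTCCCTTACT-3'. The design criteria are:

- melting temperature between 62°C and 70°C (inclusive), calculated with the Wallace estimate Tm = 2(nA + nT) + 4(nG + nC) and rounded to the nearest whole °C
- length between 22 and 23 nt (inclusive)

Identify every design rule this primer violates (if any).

Fails: length.

Base counts: A=3, T=6, G=5, C=7 (length 21).
Tm: Tm = 2·9 + 4·12 = 66°C ✓
length: length 21, outside 22–23 ✗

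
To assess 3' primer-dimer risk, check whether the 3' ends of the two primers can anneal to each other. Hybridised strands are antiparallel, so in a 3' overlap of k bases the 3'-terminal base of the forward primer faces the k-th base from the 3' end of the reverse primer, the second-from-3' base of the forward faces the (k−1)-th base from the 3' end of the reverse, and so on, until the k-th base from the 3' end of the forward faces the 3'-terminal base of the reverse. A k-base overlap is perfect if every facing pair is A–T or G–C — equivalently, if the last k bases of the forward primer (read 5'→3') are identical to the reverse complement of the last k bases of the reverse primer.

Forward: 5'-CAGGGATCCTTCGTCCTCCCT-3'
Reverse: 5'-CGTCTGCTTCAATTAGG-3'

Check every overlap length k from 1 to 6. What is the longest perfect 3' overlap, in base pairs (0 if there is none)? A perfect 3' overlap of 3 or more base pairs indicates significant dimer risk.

Longest perfect overlap: 3 complementary base pairs; significant dimer risk (threshold 3).

Last 6 bases (5'→3') — forward …CTCCCT, reverse …ATTAGG.
Reverse complement of the reverse primer's last 6 bases: CCTAAT; its first k bases are the reverse complement of the reverse primer's last k bases, so a perfect k-base overlap needs the forward primer's last k bases to equal them.
Comparing (forward last k vs required): k=1: T vs C ✗; k=2: CT vs CC ✗; k=3: CCT vs CCT ✓; k=4: CCCT vs CCTA ✗; k=5: TCCCT vs CCTAA ✗; k=6: CTCCCT vs CCTAAT ✗.
Only k = 3 is perfect, so the longest perfect 3' overlap is 3.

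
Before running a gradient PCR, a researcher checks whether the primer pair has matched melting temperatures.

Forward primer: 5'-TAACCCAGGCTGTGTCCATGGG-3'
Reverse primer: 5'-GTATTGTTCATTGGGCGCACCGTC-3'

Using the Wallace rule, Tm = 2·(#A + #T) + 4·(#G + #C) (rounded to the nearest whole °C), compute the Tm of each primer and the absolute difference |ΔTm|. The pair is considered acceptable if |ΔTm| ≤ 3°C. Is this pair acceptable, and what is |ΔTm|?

|ΔTm| = 4°C; the pair is not acceptable.

Forward: A=4 T=5 G=7 C=6 → Tm = 2·9 + 4·13 = 70°C.
Reverse: A=3 T=8 G=7 C=6 → Tm = 2·11 + 4·13 = 74°C.
|ΔTm| = |70 − 74| = 4°C, > 3°C.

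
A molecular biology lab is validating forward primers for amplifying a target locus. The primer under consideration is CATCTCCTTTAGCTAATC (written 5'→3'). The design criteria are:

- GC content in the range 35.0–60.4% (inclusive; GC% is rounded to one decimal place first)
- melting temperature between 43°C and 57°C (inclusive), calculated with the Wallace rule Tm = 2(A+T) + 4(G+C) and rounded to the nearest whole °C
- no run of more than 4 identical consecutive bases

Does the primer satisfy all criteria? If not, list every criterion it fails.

Meets all criteria.

Base counts: A=4, T=7, G=1, C=6 (length 18).
GC content: GC 7/18 = 38.9% ✓
Tm: Tm = 2·11 + 4·7 = 50°C ✓
homopolymer run: longest run = 3 ✓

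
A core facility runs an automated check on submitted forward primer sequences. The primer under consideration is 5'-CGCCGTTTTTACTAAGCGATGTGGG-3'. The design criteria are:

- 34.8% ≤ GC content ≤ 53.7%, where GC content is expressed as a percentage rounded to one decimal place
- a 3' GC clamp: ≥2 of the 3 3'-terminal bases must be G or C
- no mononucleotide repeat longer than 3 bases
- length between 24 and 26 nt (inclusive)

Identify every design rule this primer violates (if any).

Fails: homopolymer run.

Base counts: A=4, T=8, G=8, C=5 (length 25).
GC content: GC 13/25 = 52.0% ✓
GC clamp: 3' end GGG has 3 G/C ✓
homopolymer run: longest run = 5, exceeds 3 ✗
length: length 25 ✓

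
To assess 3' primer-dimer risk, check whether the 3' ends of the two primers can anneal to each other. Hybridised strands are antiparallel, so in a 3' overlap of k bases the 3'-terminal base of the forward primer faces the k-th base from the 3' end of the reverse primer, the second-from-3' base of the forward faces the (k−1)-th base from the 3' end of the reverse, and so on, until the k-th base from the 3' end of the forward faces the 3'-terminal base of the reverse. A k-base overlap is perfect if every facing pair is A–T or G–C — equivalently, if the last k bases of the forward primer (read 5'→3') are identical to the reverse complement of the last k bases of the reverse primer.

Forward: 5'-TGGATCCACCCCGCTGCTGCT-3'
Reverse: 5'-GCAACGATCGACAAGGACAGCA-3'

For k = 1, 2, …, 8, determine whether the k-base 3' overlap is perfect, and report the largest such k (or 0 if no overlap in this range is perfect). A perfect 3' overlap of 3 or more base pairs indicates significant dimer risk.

Last 8 bases (5'→3') — forward …CTGCTGCT, reverse …GGACAGCA.
Reverse complement of the reverse primer's last 8 bases: TGCTGTCC; its first k bases are the reverse complement of the reverse primer's last k bases, so a perfect k-base overlap needs the forward primer's last k bases to equal them.
Comparing (forward last k vs required): k=1: T vs T ✓; k=2: CT vs TG ✗; k=3: GCT vs TGC ✗; k=4: TGCT vs TGCT ✓; k=5: CTGCT vs TGCTG ✗; k=6: GCTGCT vs TGCTGT ✗; k=7: TGCTGCT vs TGCTGTC ✗; k=8: CTGCTGCT vs TGCTGTCC ✗.
Perfect overlaps at k = 1, 4; the largest is 4.

Longest perfect overlap: 4 complementary base pairs; significant dimer risk (threshold 3).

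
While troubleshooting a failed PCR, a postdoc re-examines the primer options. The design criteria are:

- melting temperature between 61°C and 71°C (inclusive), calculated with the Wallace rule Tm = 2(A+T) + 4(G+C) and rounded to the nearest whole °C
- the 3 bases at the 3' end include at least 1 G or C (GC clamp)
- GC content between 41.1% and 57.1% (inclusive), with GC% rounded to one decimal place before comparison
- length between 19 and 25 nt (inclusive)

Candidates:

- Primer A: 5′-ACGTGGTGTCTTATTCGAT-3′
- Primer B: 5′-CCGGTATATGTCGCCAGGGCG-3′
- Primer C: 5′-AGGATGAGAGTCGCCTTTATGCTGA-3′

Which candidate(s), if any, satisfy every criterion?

None of the candidates satisfy all criteria.

Primer A (19 nt, A=3 T=8 G=5 C=3): Tm = 2·11 + 4·8 = 54°C, outside 61–71°C ✗; 3' end GAT has 1 G/C ✓; GC 8/19 = 42.1% ✓; length 19 ✓ — fails.
Primer B (21 nt, A=3 T=4 G=8 C=6): Tm = 2·7 + 4·14 = 70°C ✓; 3' end GCG has 3 G/C ✓; GC 14/21 = 66.7%, outside 41.1–57.1% ✗; length 21 ✓ — fails.
Primer C (25 nt, A=6 T=7 G=8 C=4): Tm = 2·13 + 4·12 = 74°C, outside 61–71°C ✗; 3' end TGA has 1 G/C ✓; GC 12/25 = 48.0% ✓; length 25 ✓ — fails.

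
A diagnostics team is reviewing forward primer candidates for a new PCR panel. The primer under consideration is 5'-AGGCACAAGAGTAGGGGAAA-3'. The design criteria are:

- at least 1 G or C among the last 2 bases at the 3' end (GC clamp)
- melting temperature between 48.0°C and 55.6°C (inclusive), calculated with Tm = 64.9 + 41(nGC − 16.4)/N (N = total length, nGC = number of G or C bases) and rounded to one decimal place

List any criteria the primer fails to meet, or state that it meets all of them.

Fails: GC clamp.

Base counts: A=9, T=1, G=8, C=2 (length 20).
GC clamp: 3' end AA has 0 G/C, need ≥1 ✗
Tm: Tm = 64.9 + 41·(10 − 16.4)/20 = 51.8°C ✓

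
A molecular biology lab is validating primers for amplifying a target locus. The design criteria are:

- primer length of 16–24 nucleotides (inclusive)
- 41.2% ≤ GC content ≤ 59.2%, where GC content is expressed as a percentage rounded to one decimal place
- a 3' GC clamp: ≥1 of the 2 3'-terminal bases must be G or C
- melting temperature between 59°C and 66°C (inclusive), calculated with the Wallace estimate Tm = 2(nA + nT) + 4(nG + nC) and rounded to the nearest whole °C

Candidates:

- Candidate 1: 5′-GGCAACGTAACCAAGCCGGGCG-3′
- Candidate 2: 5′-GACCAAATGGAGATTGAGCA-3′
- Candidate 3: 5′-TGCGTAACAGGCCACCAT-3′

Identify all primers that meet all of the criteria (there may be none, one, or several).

Candidate 1 (22 nt, A=6 T=1 G=8 C=7): length 22 ✓; GC 15/22 = 68.2%, outside 41.2–59.2% ✗; 3' end CG has 2 G/C ✓; Tm = 2·7 + 4·15 = 74°C, outside 59–66°C ✗ — fails.
Candidate 2 (20 nt, A=8 T=3 G=6 C=3): length 20 ✓; GC 9/20 = 45.0% ✓; 3' end CA has 1 G/C ✓; Tm = 2·11 + 4·9 = 58°C, outside 59–66°C ✗ — fails.
Candidate 3 (18 nt, A=5 T=3 G=4 C=6): length 18 ✓; GC 10/18 = 55.6% ✓; 3' end AT has 0 G/C, need ≥1 ✗; Tm = 2·8 + 4·10 = 56°C, outside 59–66°C ✗ — fails.

None of the candidates satisfy all criteria.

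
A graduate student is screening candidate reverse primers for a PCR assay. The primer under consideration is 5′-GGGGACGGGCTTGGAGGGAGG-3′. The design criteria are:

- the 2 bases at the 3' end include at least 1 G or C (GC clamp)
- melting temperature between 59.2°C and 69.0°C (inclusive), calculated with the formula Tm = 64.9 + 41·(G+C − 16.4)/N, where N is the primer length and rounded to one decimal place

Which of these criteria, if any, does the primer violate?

Meets all criteria.

Base counts: A=3, T=2, G=14, C=2 (length 21).
GC clamp: 3' end GG has 2 G/C ✓
Tm: Tm = 64.9 + 41·(16 − 16.4)/21 = 64.1°C ✓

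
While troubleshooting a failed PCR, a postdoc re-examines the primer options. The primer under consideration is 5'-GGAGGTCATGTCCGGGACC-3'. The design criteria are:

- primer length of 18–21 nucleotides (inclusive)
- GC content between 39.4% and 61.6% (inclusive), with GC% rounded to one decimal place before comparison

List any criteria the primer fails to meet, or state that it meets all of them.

Fails: GC content.

Base counts: A=3, T=3, G=8, C=5 (length 19).
length: length 19 ✓
GC content: GC 13/19 = 68.4%, outside 39.4–61.6% ✗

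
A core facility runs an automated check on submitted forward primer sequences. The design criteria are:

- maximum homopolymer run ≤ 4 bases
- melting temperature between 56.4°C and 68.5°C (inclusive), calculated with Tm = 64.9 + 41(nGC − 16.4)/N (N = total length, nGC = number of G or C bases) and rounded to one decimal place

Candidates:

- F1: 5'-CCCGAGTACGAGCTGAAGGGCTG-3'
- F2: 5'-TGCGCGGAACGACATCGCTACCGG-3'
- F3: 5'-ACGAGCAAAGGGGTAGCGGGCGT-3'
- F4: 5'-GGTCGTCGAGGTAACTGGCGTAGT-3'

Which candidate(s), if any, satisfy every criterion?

F1 (23 nt, A=5 T=3 G=9 C=6): longest run = 3 ✓; Tm = 64.9 + 41·(15 − 16.4)/23 = 62.4°C ✓ — passes.
F2 (24 nt, A=5 T=3 G=8 C=8): longest run = 2 ✓; Tm = 64.9 + 41·(16 − 16.4)/24 = 64.2°C ✓ — passes.
F3 (23 nt, A=6 T=2 G=11 C=4): longest run = 4 ✓; Tm = 64.9 + 41·(15 − 16.4)/23 = 62.4°C ✓ — passes.
F4 (24 nt, A=4 T=6 G=10 C=4): longest run = 2 ✓; Tm = 64.9 + 41·(14 − 16.4)/24 = 60.8°C ✓ — passes.

F1, F2, F3 and F4.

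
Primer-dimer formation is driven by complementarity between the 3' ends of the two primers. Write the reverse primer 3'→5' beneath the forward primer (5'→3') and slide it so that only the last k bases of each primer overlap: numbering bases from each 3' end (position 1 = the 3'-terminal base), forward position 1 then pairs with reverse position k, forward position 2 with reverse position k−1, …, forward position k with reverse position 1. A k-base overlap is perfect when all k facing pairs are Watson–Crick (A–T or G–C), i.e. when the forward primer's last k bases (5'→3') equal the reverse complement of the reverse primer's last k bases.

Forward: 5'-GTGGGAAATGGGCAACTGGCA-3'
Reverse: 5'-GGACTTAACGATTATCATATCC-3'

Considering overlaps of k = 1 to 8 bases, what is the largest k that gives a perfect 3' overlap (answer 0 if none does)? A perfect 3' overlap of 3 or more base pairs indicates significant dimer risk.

Longest perfect overlap: 0 complementary base pairs; below the dimer-risk threshold (threshold 3).

Last 8 bases (5'→3') — forward …AACTGGCA, reverse …TCATATCC.
Reverse complement of the reverse primer's last 8 bases: GGATATGA; its first k bases are the reverse complement of the reverse primer's last k bases, so a perfect k-base overlap needs the forward primer's last k bases to equal them.
Comparing (forward last k vs required): k=1: A vs G ✗; k=2: CA vs GG ✗; k=3: GCA vs GGA ✗; k=4: GGCA vs GGAT ✗; k=5: TGGCA vs GGATA ✗; k=6: CTGGCA vs GGATAT ✗; k=7: ACTGGCA vs GGATATG ✗; k=8: AACTGGCA vs GGATATGA ✗.
No overlap length from 1 to 8 is perfect, so the longest perfect 3' overlap is 0.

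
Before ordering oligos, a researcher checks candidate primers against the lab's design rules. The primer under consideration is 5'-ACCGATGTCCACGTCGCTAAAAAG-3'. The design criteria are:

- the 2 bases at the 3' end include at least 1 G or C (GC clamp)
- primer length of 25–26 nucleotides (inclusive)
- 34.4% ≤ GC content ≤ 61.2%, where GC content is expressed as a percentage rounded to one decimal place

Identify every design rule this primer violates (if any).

Fails: length.

Base counts: A=8, T=4, G=5, C=7 (length 24).
GC clamp: 3' end AG has 1 G/C ✓
length: length 24, outside 25–26 ✗
GC content: GC 12/24 = 50.0% ✓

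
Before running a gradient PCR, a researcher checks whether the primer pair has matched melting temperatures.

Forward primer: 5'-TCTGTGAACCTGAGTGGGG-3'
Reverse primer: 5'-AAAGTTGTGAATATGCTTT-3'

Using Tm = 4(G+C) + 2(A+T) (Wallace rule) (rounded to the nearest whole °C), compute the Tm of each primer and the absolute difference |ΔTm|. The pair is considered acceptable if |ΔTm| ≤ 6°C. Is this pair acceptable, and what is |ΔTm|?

Forward: A=3 T=5 G=8 C=3 → Tm = 2·8 + 4·11 = 60°C.
Reverse: A=6 T=8 G=4 C=1 → Tm = 2·14 + 4·5 = 48°C.
|ΔTm| = |60 − 48| = 12°C, > 6°C.

|ΔTm| = 12°C; the pair is not acceptable.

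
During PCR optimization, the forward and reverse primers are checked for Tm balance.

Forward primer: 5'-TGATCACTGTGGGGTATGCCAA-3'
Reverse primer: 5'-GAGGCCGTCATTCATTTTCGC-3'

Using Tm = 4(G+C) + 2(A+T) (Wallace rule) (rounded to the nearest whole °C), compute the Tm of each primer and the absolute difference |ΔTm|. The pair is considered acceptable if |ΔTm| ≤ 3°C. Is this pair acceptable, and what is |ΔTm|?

Forward: A=5 T=6 G=7 C=4 → Tm = 2·11 + 4·11 = 66°C.
Reverse: A=3 T=7 G=5 C=6 → Tm = 2·10 + 4·11 = 64°C.
|ΔTm| = |66 − 64| = 2°C, ≤ 3°C.

|ΔTm| = 2°C; the pair is acceptable.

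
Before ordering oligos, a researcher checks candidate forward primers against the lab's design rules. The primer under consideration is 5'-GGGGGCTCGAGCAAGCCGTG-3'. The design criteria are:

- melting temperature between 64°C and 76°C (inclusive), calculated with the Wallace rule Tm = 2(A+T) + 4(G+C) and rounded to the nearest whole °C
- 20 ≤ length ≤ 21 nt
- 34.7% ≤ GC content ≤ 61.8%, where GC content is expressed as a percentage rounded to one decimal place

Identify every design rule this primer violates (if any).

Base counts: A=3, T=2, G=10, C=5 (length 20).
Tm: Tm = 2·5 + 4·15 = 70°C ✓
length: length 20 ✓
GC content: GC 15/20 = 75.0%, outside 34.7–61.8% ✗

Fails: GC content.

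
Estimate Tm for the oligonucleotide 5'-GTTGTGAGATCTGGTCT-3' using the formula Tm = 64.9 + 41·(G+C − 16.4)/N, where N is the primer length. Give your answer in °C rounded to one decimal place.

Base counts: A=2, T=7, G=6, C=2; G+C = 8, N = 17.
Tm = 64.9 + 41·(8 − 16.4)/17 = 64.9 + -344.40/17 = 44.6°C.

44.6°C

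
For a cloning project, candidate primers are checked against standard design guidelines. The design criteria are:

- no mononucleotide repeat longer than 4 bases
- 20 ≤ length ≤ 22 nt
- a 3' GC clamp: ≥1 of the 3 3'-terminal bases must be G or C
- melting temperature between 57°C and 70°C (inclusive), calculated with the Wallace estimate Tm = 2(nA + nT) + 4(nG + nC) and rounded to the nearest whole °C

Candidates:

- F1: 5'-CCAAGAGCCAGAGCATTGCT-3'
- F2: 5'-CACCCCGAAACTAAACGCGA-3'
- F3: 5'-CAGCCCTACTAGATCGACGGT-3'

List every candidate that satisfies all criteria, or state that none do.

F1 (20 nt, A=6 T=3 G=5 C=6): longest run = 2 ✓; length 20 ✓; 3' end GCT has 2 G/C ✓; Tm = 2·9 + 4·11 = 62°C ✓ — passes.
F2 (20 nt, A=8 T=1 G=3 C=8): longest run = 4 ✓; length 20 ✓; 3' end CGA has 2 G/C ✓; Tm = 2·9 + 4·11 = 62°C ✓ — passes.
F3 (21 nt, A=5 T=4 G=5 C=7): longest run = 3 ✓; length 21 ✓; 3' end GGT has 2 G/C ✓; Tm = 2·9 + 4·12 = 66°C ✓ — passes.

F1, F2 and F3.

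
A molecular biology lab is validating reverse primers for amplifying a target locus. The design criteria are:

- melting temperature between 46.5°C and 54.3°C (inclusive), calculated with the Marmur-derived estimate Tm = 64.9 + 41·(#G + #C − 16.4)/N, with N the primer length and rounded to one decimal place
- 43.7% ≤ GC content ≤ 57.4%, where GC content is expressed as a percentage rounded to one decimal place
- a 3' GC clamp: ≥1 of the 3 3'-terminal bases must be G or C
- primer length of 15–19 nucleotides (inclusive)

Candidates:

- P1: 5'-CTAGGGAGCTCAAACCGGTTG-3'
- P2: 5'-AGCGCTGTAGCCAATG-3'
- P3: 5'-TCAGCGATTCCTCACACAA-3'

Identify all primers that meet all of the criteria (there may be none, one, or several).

P3 only.

P1 (21 nt, A=5 T=4 G=7 C=5): Tm = 64.9 + 41·(12 − 16.4)/21 = 56.3°C, outside 46.5–54.3°C ✗; GC 12/21 = 57.1% ✓; 3' end TTG has 1 G/C ✓; length 21, outside 15–19 ✗ — fails.
P2 (16 nt, A=4 T=3 G=5 C=4): Tm = 64.9 + 41·(9 − 16.4)/16 = 45.9°C, outside 46.5–54.3°C ✗; GC 9/16 = 56.3% ✓; 3' end ATG has 1 G/C ✓; length 16 ✓ — fails.
P3 (19 nt, A=6 T=4 G=2 C=7): Tm = 64.9 + 41·(9 − 16.4)/19 = 48.9°C ✓; GC 9/19 = 47.4% ✓; 3' end CAA has 1 G/C ✓; length 19 ✓ — passes.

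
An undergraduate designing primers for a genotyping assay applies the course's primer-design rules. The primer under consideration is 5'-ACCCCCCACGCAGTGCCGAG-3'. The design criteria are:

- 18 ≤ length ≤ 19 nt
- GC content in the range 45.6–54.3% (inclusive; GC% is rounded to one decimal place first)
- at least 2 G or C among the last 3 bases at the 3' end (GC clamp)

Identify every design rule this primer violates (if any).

Fails: length, GC content.

Base counts: A=4, T=1, G=5, C=10 (length 20).
length: length 20, outside 18–19 ✗
GC content: GC 15/20 = 75.0%, outside 45.6–54.3% ✗
GC clamp: 3' end GAG has 2 G/C ✓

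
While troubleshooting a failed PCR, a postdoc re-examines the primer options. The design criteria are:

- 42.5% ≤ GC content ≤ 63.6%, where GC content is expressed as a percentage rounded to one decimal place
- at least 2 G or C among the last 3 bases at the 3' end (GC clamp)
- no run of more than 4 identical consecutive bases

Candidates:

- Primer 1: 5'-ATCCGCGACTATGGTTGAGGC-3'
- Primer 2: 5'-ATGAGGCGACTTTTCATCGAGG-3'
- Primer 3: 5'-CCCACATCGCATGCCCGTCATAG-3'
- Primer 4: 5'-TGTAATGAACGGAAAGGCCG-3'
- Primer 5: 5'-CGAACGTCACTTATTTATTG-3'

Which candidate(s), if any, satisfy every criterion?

Primer 1, Primer 2 and Primer 4.

Primer 1 (21 nt, A=4 T=5 G=7 C=5): GC 12/21 = 57.1% ✓; 3' end GGC has 3 G/C ✓; longest run = 2 ✓ — passes.
Primer 2 (22 nt, A=5 T=6 G=7 C=4): GC 11/22 = 50.0% ✓; 3' end AGG has 2 G/C ✓; longest run = 4 ✓ — passes.
Primer 3 (23 nt, A=5 T=4 G=4 C=10): GC 14/23 = 60.9% ✓; 3' end TAG has 1 G/C, need ≥2 ✗; longest run = 3 ✓ — fails.
Primer 4 (20 nt, A=7 T=3 G=7 C=3): GC 10/20 = 50.0% ✓; 3' end CCG has 3 G/C ✓; longest run = 3 ✓ — passes.
Primer 5 (20 nt, A=5 T=8 G=3 C=4): GC 7/20 = 35.0%, outside 42.5–63.6% ✗; 3' end TTG has 1 G/C, need ≥2 ✗; longest run = 3 ✓ — fails.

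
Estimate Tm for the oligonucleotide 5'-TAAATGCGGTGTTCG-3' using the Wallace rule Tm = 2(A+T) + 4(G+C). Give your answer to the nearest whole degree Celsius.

44°C

Base counts: A=3, T=5, G=5, C=2 (length 15).
Tm = 2·(3+5) + 4·(5+2) = 2·8 + 4·7 = 16 + 28 = 44°C.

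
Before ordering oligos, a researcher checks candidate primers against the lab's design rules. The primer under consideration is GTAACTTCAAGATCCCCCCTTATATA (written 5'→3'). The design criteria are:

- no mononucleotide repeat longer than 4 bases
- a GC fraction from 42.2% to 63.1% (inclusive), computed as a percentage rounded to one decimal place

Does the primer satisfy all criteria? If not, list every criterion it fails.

Base counts: A=8, T=8, G=2, C=8 (length 26).
homopolymer run: longest run = 6, exceeds 4 ✗
GC content: GC 10/26 = 38.5%, outside 42.2–63.1% ✗

Fails: homopolymer run, GC content.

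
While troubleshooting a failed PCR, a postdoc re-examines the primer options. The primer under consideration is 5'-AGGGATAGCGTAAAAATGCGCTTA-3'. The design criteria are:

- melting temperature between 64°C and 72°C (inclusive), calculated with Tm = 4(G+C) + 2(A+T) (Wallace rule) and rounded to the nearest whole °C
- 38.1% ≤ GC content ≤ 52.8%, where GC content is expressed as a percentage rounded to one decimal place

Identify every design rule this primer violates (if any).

Base counts: A=9, T=5, G=7, C=3 (length 24).
Tm: Tm = 2·14 + 4·10 = 68°C ✓
GC content: GC 10/24 = 41.7% ✓

Meets all criteria.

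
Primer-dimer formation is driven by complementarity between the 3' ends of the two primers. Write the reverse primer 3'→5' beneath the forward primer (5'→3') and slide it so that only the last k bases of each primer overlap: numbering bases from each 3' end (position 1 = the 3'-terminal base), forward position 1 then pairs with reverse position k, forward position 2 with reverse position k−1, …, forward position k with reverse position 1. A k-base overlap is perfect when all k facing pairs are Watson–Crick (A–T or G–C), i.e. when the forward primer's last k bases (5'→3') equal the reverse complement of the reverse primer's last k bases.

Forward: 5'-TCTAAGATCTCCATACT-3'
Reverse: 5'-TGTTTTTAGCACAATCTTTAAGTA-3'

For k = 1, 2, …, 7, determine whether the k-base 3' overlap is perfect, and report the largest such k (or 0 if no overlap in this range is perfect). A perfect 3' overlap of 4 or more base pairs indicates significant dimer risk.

Last 7 bases (5'→3') — forward …CCATACT, reverse …TTAAGTA.
Reverse complement of the reverse primer's last 7 bases: TACTTAA; its first k bases are the reverse complement of the reverse primer's last k bases, so a perfect k-base overlap needs the forward primer's last k bases to equal them.
Comparing (forward last k vs required): k=1: T vs T ✓; k=2: CT vs TA ✗; k=3: ACT vs TAC ✗; k=4: TACT vs TACT ✓; k=5: ATACT vs TACTT ✗; k=6: CATACT vs TACTTA ✗; k=7: CCATACT vs TACTTAA ✗.
Perfect overlaps at k = 1, 4; the largest is 4.

Longest perfect overlap: 4 complementary base pairs; significant dimer risk (threshold 4).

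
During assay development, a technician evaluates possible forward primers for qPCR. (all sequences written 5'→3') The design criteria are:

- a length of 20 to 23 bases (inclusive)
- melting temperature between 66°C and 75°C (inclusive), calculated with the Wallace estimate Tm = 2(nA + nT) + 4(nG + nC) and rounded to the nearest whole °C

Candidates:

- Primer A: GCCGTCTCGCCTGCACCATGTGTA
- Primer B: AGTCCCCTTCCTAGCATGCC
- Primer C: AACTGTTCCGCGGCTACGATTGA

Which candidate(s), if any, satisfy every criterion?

Primer A (24 nt, A=3 T=6 G=6 C=9): length 24, outside 20–23 ✗; Tm = 2·9 + 4·15 = 78°C, outside 66–75°C ✗ — fails.
Primer B (20 nt, A=3 T=5 G=3 C=9): length 20 ✓; Tm = 2·8 + 4·12 = 64°C, outside 66–75°C ✗ — fails.
Primer C (23 nt, A=5 T=6 G=6 C=6): length 23 ✓; Tm = 2·11 + 4·12 = 70°C ✓ — passes.

Primer C only.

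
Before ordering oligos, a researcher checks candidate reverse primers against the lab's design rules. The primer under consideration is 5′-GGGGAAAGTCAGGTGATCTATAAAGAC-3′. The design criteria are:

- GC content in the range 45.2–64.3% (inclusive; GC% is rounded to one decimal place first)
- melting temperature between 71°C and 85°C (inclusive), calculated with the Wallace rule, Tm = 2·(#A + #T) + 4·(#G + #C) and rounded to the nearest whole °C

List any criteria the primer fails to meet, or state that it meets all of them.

Fails: GC content.

Base counts: A=10, T=5, G=9, C=3 (length 27).
GC content: GC 12/27 = 44.4%, outside 45.2–64.3% ✗
Tm: Tm = 2·15 + 4·12 = 78°C ✓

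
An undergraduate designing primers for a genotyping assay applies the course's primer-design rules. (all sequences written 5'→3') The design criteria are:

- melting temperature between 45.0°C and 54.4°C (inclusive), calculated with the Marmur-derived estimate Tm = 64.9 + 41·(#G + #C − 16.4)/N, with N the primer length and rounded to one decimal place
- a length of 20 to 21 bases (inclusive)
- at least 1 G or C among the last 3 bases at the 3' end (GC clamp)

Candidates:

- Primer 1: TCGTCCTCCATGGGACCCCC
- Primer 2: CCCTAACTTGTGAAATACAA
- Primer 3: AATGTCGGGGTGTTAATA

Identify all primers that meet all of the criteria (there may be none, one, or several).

Primer 2 only.

Primer 1 (20 nt, A=2 T=4 G=4 C=10): Tm = 64.9 + 41·(14 − 16.4)/20 = 60.0°C, outside 45.0–54.4°C ✗; length 20 ✓; 3' end CCC has 3 G/C ✓ — fails.
Primer 2 (20 nt, A=8 T=5 G=2 C=5): Tm = 64.9 + 41·(7 − 16.4)/20 = 45.6°C ✓; length 20 ✓; 3' end CAA has 1 G/C ✓ — passes.
Primer 3 (18 nt, A=5 T=6 G=6 C=1): Tm = 64.9 + 41·(7 − 16.4)/18 = 43.5°C, outside 45.0–54.4°C ✗; length 18, outside 20–21 ✗; 3' end ATA has 0 G/C, need ≥1 ✗ — fails.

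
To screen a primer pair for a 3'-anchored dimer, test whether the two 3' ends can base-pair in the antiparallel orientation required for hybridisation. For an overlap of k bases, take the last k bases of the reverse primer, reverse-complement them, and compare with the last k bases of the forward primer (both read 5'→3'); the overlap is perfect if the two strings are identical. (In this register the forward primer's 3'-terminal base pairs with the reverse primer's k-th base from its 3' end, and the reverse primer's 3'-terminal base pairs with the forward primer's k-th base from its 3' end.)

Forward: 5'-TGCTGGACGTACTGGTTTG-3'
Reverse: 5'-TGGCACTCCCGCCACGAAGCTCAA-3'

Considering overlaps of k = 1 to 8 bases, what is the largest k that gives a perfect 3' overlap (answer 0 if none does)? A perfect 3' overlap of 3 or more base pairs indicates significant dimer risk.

Last 8 bases (5'→3') — forward …CTGGTTTG, reverse …AAGCTCAA.
Reverse complement of the reverse primer's last 8 bases: TTGAGCTT; its first k bases are the reverse complement of the reverse primer's last k bases, so a perfect k-base overlap needs the forward primer's last k bases to equal them.
Comparing (forward last k vs required): k=1: G vs T ✗; k=2: TG vs TT ✗; k=3: TTG vs TTG ✓; k=4: TTTG vs TTGA ✗; k=5: GTTTG vs TTGAG ✗; k=6: GGTTTG vs TTGAGC ✗; k=7: TGGTTTG vs TTGAGCT ✗; k=8: CTGGTTTG vs TTGAGCTT ✗.
Only k = 3 is perfect, so the longest perfect 3' overlap is 3.

Longest perfect overlap: 3 complementary base pairs; significant dimer risk (threshold 3).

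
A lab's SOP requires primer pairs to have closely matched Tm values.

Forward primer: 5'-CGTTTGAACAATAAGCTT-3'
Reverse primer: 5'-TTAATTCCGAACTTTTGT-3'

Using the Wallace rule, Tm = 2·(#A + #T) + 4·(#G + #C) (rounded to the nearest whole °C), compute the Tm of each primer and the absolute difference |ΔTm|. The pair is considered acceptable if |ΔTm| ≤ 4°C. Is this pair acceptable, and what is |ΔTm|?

|ΔTm| = 2°C; the pair is acceptable.

Forward: A=6 T=6 G=3 C=3 → Tm = 2·12 + 4·6 = 48°C.
Reverse: A=4 T=9 G=2 C=3 → Tm = 2·13 + 4·5 = 46°C.
|ΔTm| = |48 − 46| = 2°C, ≤ 4°C.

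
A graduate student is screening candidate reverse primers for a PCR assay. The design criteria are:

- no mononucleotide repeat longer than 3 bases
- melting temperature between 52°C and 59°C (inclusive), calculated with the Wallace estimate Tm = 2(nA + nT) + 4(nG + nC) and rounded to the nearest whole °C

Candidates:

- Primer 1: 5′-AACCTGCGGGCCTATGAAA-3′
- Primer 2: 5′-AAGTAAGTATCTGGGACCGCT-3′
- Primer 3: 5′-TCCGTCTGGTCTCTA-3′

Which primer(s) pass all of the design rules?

Primer 1 only.

Primer 1 (19 nt, A=6 T=3 G=5 C=5): longest run = 3 ✓; Tm = 2·9 + 4·10 = 58°C ✓ — passes.
Primer 2 (21 nt, A=6 T=5 G=6 C=4): longest run = 3 ✓; Tm = 2·11 + 4·10 = 62°C, outside 52–59°C ✗ — fails.
Primer 3 (15 nt, A=1 T=6 G=3 C=5): longest run = 2 ✓; Tm = 2·7 + 4·8 = 46°C, outside 52–59°C ✗ — fails.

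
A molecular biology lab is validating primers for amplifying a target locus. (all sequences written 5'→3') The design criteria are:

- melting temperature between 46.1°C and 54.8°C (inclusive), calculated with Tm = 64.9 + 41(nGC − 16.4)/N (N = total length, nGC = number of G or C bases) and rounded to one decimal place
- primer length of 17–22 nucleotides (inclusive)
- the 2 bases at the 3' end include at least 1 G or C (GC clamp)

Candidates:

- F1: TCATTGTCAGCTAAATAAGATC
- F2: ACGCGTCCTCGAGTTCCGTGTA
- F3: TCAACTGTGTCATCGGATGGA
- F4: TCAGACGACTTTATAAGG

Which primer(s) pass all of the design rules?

F1 and F3.

F1 (22 nt, A=8 T=7 G=3 C=4): Tm = 64.9 + 41·(7 − 16.4)/22 = 47.4°C ✓; length 22 ✓; 3' end TC has 1 G/C ✓ — passes.
F2 (22 nt, A=3 T=6 G=6 C=7): Tm = 64.9 + 41·(13 − 16.4)/22 = 58.6°C, outside 46.1–54.8°C ✗; length 22 ✓; 3' end TA has 0 G/C, need ≥1 ✗ — fails.
F3 (21 nt, A=5 T=6 G=6 C=4): Tm = 64.9 + 41·(10 − 16.4)/21 = 52.4°C ✓; length 21 ✓; 3' end GA has 1 G/C ✓ — passes.
F4 (18 nt, A=6 T=5 G=4 C=3): Tm = 64.9 + 41·(7 − 16.4)/18 = 43.5°C, outside 46.1–54.8°C ✗; length 18 ✓; 3' end GG has 2 G/C ✓ — fails.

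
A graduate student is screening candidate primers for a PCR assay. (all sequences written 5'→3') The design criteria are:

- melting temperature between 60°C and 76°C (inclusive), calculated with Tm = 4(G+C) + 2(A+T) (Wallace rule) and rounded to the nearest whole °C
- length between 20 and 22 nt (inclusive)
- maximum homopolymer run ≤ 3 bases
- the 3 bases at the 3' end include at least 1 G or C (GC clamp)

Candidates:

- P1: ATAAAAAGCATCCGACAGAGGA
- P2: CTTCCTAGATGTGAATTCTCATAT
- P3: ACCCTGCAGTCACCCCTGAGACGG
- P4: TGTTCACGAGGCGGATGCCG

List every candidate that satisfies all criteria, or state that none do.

P1 (22 nt, A=11 T=2 G=5 C=4): Tm = 2·13 + 4·9 = 62°C ✓; length 22 ✓; longest run = 5, exceeds 3 ✗; 3' end GGA has 2 G/C ✓ — fails.
P2 (24 nt, A=6 T=10 G=3 C=5): Tm = 2·16 + 4·8 = 64°C ✓; length 24, outside 20–22 ✗; longest run = 2 ✓; 3' end TAT has 0 G/C, need ≥1 ✗ — fails.
P3 (24 nt, A=5 T=3 G=6 C=10): Tm = 2·8 + 4·16 = 80°C, outside 60–76°C ✗; length 24, outside 20–22 ✗; longest run = 4, exceeds 3 ✗; 3' end CGG has 3 G/C ✓ — fails.
P4 (20 nt, A=3 T=4 G=8 C=5): Tm = 2·7 + 4·13 = 66°C ✓; length 20 ✓; longest run = 2 ✓; 3' end CCG has 3 G/C ✓ — passes.

P4 only.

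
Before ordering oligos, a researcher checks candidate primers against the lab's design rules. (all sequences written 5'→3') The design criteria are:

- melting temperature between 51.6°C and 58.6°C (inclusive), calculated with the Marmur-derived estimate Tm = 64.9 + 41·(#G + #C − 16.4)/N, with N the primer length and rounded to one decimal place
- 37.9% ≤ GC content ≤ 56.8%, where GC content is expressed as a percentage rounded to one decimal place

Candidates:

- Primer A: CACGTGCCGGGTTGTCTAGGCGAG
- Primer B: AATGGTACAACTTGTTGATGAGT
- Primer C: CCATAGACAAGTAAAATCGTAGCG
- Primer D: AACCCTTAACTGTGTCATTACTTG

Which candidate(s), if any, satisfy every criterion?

Primer A (24 nt, A=3 T=5 G=10 C=6): Tm = 64.9 + 41·(16 − 16.4)/24 = 64.2°C, outside 51.6–58.6°C ✗; GC 16/24 = 66.7%, outside 37.9–56.8% ✗ — fails.
Primer B (23 nt, A=7 T=8 G=6 C=2): Tm = 64.9 + 41·(8 − 16.4)/23 = 49.9°C, outside 51.6–58.6°C ✗; GC 8/23 = 34.8%, outside 37.9–56.8% ✗ — fails.
Primer C (24 nt, A=10 T=4 G=5 C=5): Tm = 64.9 + 41·(10 − 16.4)/24 = 54.0°C ✓; GC 10/24 = 41.7% ✓ — passes.
Primer D (24 nt, A=6 T=9 G=3 C=6): Tm = 64.9 + 41·(9 − 16.4)/24 = 52.3°C ✓; GC 9/24 = 37.5%, outside 37.9–56.8% ✗ — fails.

Primer C only.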